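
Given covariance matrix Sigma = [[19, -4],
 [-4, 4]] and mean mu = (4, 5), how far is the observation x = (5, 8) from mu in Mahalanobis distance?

Step 1 — centre the observation: (x - mu) = (1, 3).

Step 2 — invert Sigma. det(Sigma) = 19·4 - (-4)² = 60.
  Sigma^{-1} = (1/det) · [[d, -b], [-b, a]] = [[0.0667, 0.0667],
 [0.0667, 0.3167]].

Step 3 — form the quadratic (x - mu)^T · Sigma^{-1} · (x - mu):
  Sigma^{-1} · (x - mu) = (0.2667, 1.0167).
  (x - mu)^T · [Sigma^{-1} · (x - mu)] = (1)·(0.2667) + (3)·(1.0167) = 3.3167.

Step 4 — take square root: d = √(3.3167) ≈ 1.8212.

d(x, mu) = √(3.3167) ≈ 1.8212


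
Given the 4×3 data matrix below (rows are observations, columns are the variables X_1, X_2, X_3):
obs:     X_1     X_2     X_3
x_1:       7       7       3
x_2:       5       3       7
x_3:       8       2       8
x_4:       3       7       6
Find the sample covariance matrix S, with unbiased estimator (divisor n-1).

Step 1 — column means:
  mean(X_1) = (7 + 5 + 8 + 3) / 4 = 23/4 = 5.75
  mean(X_2) = (7 + 3 + 2 + 7) / 4 = 19/4 = 4.75
  mean(X_3) = (3 + 7 + 8 + 6) / 4 = 24/4 = 6

Step 2 — sample covariance S[i,j] = (1/(n-1)) · Σ_k (x_{k,i} - mean_i) · (x_{k,j} - mean_j), with n-1 = 3.
  S[X_1,X_1] = ((1.25)·(1.25) + (-0.75)·(-0.75) + (2.25)·(2.25) + (-2.75)·(-2.75)) / 3 = 14.75/3 = 4.9167
  S[X_1,X_2] = ((1.25)·(2.25) + (-0.75)·(-1.75) + (2.25)·(-2.75) + (-2.75)·(2.25)) / 3 = -8.25/3 = -2.75
  S[X_1,X_3] = ((1.25)·(-3) + (-0.75)·(1) + (2.25)·(2) + (-2.75)·(0)) / 3 = 0/3 = 0
  S[X_2,X_2] = ((2.25)·(2.25) + (-1.75)·(-1.75) + (-2.75)·(-2.75) + (2.25)·(2.25)) / 3 = 20.75/3 = 6.9167
  S[X_2,X_3] = ((2.25)·(-3) + (-1.75)·(1) + (-2.75)·(2) + (2.25)·(0)) / 3 = -14/3 = -4.6667
  S[X_3,X_3] = ((-3)·(-3) + (1)·(1) + (2)·(2) + (0)·(0)) / 3 = 14/3 = 4.6667

S is symmetric (S[j,i] = S[i,j]). Assembling:

S = [[4.9167, -2.75, 0],
 [-2.75, 6.9167, -4.6667],
 [0, -4.6667, 4.6667]]


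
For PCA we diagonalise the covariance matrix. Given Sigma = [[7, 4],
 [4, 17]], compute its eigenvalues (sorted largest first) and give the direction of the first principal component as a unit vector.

Step 1 — characteristic polynomial of 2×2 Sigma:
  det(Sigma - λI) = λ² - trace · λ + det = 0.
  trace = 7 + 17 = 24, det = 7·17 - (4)² = 103.
Step 2 — discriminant:
  Δ = trace² - 4·det = 576 - 412 = 164.
Step 3 — eigenvalues:
  λ = (trace ± √Δ)/2 = (24 ± 12.8062)/2,
  λ_1 = 18.4031,  λ_2 = 5.5969.

Step 4 — unit eigenvector for λ_1: solve (Sigma - λ_1 I)v = 0. First row:
  (7 - 18.4031)·v_x + (4)·v_y = 0, i.e. (-11.4031)·v_x + (4)·v_y = 0,
  so v ∝ (b, λ_1 - a) = (4, 11.4031) = u.
  ||u|| = √((4)² + (11.4031)²) = √(146.0312) ≈ 12.0843,
  v_1 = u/||u|| ≈ (0.331, 0.9436) (||v_1|| = 1).

λ_1 = 18.4031,  λ_2 = 5.5969;  v_1 ≈ (0.331, 0.9436)


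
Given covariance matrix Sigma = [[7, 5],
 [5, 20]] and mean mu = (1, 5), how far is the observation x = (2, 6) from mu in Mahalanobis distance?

Step 1 — centre the observation: (x - mu) = (1, 1).

Step 2 — invert Sigma. det(Sigma) = 7·20 - (5)² = 115.
  Sigma^{-1} = (1/det) · [[d, -b], [-b, a]] = [[0.1739, -0.0435],
 [-0.0435, 0.0609]].

Step 3 — form the quadratic (x - mu)^T · Sigma^{-1} · (x - mu):
  Sigma^{-1} · (x - mu) = (0.1304, 0.0174).
  (x - mu)^T · [Sigma^{-1} · (x - mu)] = (1)·(0.1304) + (1)·(0.0174) = 0.1478.

Step 4 — take square root: d = √(0.1478) ≈ 0.3845.

d(x, mu) = √(0.1478) ≈ 0.3845


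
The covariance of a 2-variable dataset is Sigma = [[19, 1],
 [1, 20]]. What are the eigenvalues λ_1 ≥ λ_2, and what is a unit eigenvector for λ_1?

Step 1 — characteristic polynomial of 2×2 Sigma:
  det(Sigma - λI) = λ² - trace · λ + det = 0.
  trace = 19 + 20 = 39, det = 19·20 - (1)² = 379.
Step 2 — discriminant:
  Δ = trace² - 4·det = 1521 - 1516 = 5.
Step 3 — eigenvalues:
  λ = (trace ± √Δ)/2 = (39 ± 2.2361)/2,
  λ_1 = 20.618,  λ_2 = 18.382.

Step 4 — unit eigenvector for λ_1: solve (Sigma - λ_1 I)v = 0. First row:
  (19 - 20.618)·v_x + (1)·v_y = 0, i.e. (-1.618)·v_x + (1)·v_y = 0,
  so v ∝ (b, λ_1 - a) = (1, 1.618) = u.
  ||u|| = √((1)² + (1.618)²) = √(3.618) ≈ 1.9021,
  v_1 = u/||u|| ≈ (0.5257, 0.8507) (||v_1|| = 1).

λ_1 = 20.618,  λ_2 = 18.382;  v_1 ≈ (0.5257, 0.8507)


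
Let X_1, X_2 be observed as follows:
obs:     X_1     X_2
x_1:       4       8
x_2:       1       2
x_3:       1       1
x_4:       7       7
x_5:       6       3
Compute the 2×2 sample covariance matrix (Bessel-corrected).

Step 1 — column means:
  mean(X_1) = (4 + 1 + 1 + 7 + 6) / 5 = 19/5 = 3.8
  mean(X_2) = (8 + 2 + 1 + 7 + 3) / 5 = 21/5 = 4.2

Step 2 — sample covariance S[i,j] = (1/(n-1)) · Σ_k (x_{k,i} - mean_i) · (x_{k,j} - mean_j), with n-1 = 4.
  S[X_1,X_1] = ((0.2)·(0.2) + (-2.8)·(-2.8) + (-2.8)·(-2.8) + (3.2)·(3.2) + (2.2)·(2.2)) / 4 = 30.8/4 = 7.7
  S[X_1,X_2] = ((0.2)·(3.8) + (-2.8)·(-2.2) + (-2.8)·(-3.2) + (3.2)·(2.8) + (2.2)·(-1.2)) / 4 = 22.2/4 = 5.55
  S[X_2,X_2] = ((3.8)·(3.8) + (-2.2)·(-2.2) + (-3.2)·(-3.2) + (2.8)·(2.8) + (-1.2)·(-1.2)) / 4 = 38.8/4 = 9.7

S is symmetric (S[j,i] = S[i,j]). Assembling:

S = [[7.7, 5.55],
 [5.55, 9.7]]


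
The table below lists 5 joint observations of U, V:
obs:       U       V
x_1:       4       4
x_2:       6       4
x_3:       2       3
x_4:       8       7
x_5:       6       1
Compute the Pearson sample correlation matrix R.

Step 1 — column means:
  mean(U) = (4 + 6 + 2 + 8 + 6) / 5 = 26/5 = 5.2
  mean(V) = (4 + 4 + 3 + 7 + 1) / 5 = 19/5 = 3.8

Step 2 — sample variances and covariances s[i,j] = (1/(n-1)) · Σ_k (x_{k,i} - mean_i) · (x_{k,j} - mean_j), with n-1 = 4:
  s[U,U] = ((-1.2)·(-1.2) + (0.8)·(0.8) + (-3.2)·(-3.2) + (2.8)·(2.8) + (0.8)·(0.8)) / 4 = 20.8/4 = 5.2
  s[U,V] = ((-1.2)·(0.2) + (0.8)·(0.2) + (-3.2)·(-0.8) + (2.8)·(3.2) + (0.8)·(-2.8)) / 4 = 9.2/4 = 2.3
  s[V,V] = ((0.2)·(0.2) + (0.2)·(0.2) + (-0.8)·(-0.8) + (3.2)·(3.2) + (-2.8)·(-2.8)) / 4 = 18.8/4 = 4.7
  Sample standard deviations s_i = √(s[i,i]):
  s(U) = √(5.2) = 2.2804
  s(V) = √(4.7) = 2.1679

Step 3 — r_{ij} = s_{ij} / (s_i · s_j):
  r[U,U] = 1 (diagonal).
  r[U,V] = 2.3 / (2.2804 · 2.1679) = 2.3 / 4.9437 = 0.4652
  r[V,V] = 1 (diagonal).

R is symmetric with unit diagonal. Assembling:

R = [[1, 0.4652],
 [0.4652, 1]]


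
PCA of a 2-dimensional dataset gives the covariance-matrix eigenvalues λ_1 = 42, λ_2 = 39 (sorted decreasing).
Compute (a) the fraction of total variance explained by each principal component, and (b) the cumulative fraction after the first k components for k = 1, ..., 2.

Step 1 — total variance = trace(Sigma) = Σ λ_i = 42 + 39 = 81.

Step 2 — fraction explained by component i = λ_i / Σ λ:
  PC1: 42/81 = 0.5185
  PC2: 39/81 = 0.4815

Step 3 — cumulative fraction after k components = (λ_1 + ... + λ_k) / Σ λ:
  k = 1: 42/81 = 0.5185
  k = 2: (42 + 39)/81 = 81/81 = 1

Summary (fraction, with percent):

explained: PC1 0.5185 (51.85%), PC2 0.4815 (48.15%);  cumulative: 0.5185, 1


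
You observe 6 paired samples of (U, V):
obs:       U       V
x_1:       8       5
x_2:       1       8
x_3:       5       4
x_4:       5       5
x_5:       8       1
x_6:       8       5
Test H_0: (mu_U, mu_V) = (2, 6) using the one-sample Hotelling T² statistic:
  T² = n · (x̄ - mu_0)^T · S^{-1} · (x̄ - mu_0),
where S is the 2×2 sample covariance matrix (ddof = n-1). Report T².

Step 1 — sample mean vector:
  mean(U) = (8 + 1 + 5 + 5 + 8 + 8) / 6 = 35/6 = 5.8333
  mean(V) = (5 + 8 + 4 + 5 + 1 + 5) / 6 = 28/6 = 4.6667
  x̄ = (5.8333, 4.6667),  deviation x̄ - mu_0 = (5.8333, 4.6667) - (2, 6) = (3.8333, -1.3333).

Step 2 — sample covariance matrix, S[i,j] = (1/(n-1)) · Σ_k (x_{k,i} - mean_i) · (x_{k,j} - mean_j), divisor n-1 = 5:
  S[U,U] = ((2.1667)·(2.1667) + (-4.8333)·(-4.8333) + (-0.8333)·(-0.8333) + (-0.8333)·(-0.8333) + (2.1667)·(2.1667) + (2.1667)·(2.1667)) / 5 = 38.8333/5 = 7.7667
  S[U,V] = ((2.1667)·(0.3333) + (-4.8333)·(3.3333) + (-0.8333)·(-0.6667) + (-0.8333)·(0.3333) + (2.1667)·(-3.6667) + (2.1667)·(0.3333)) / 5 = -22.3333/5 = -4.4667
  S[V,V] = ((0.3333)·(0.3333) + (3.3333)·(3.3333) + (-0.6667)·(-0.6667) + (0.3333)·(0.3333) + (-3.6667)·(-3.6667) + (0.3333)·(0.3333)) / 5 = 25.3333/5 = 5.0667
  S = [[7.7667, -4.4667],
 [-4.4667, 5.0667]].

Step 3 — invert S. det(S) = 7.7667·5.0667 - (-4.4667)² = 19.4.
  S^{-1} = (1/det) · [[d, -b], [-b, a]] = [[0.2612, 0.2302],
 [0.2302, 0.4003]].

Step 4 — quadratic form (x̄ - mu_0)^T · S^{-1} · (x̄ - mu_0):
  S^{-1} · (x̄ - mu_0) = (0.6942, 0.3488),
  (x̄ - mu_0)^T · [...] = (3.8333)·(0.6942) + (-1.3333)·(0.3488) = 2.1959.

Step 5 — scale by n: T² = 6 · 2.1959 = 13.1753.

T² ≈ 13.1753


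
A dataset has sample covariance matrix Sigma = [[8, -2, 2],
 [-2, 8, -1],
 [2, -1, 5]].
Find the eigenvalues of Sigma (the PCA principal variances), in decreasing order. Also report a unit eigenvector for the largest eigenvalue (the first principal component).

Step 1 — characteristic polynomial p(λ) = det(λI - Sigma) = λ³ - tr·λ² + c_1·λ - det, where tr = trace, c_1 = sum of the principal 2×2 minors, det = det(Sigma):
  tr = 8 + 8 + 5 = 21,
  c_1 = (8·8 - (-2)²) + (8·5 - (2)²) + (8·5 - (-1)²) = 60 + 36 + 39 = 135,
  det = 8·(8·5 - (-1)²) - (-2)·((-2)·5 - (-1)·(2)) + (2)·((-2)·(-1) - 8·(2)) = 8·(39) - (-2)·(-8) + (2)·(-14) = 268.
  So p(λ) = λ³ - 21λ² + 135λ - 268.
Step 2 — look for an integer root (rational root theorem: any rational root is an integer divisor of 268). Testing λ = 4:
  p(4) = 64 - 336 + 540 - 268 = 0  ✓
  Dividing out (λ - 4): p(λ) = (λ - 4)(λ² - 17λ + 67).
Step 3 — remaining eigenvalues from the quadratic λ² - 17λ + 67 = 0:
  Δ = 17² - 4·67 = 289 - 268 = 21,  λ = (17 ± √21)/2 = (17 ± 4.5826)/2 ≈ 10.7913 or 6.2087.
  Sorted: λ_1 = 10.7913,  λ_2 = 6.2087,  λ_3 = 4  (check: sum = 21 = tr ✓).

Step 4 — unit eigenvector for λ_1 ≈ 10.7913: v spans the null space of (Sigma - λ_1 I), whose rows are
  r_1 = (-2.7913, -2, 2),  r_2 = (-2, -2.7913, -1),  r_3 = (2, -1, -5.7913).
  v is orthogonal to every row, so take v ∝ r_1 × r_2 = ((-2)·(-1) - (2)·(-2.7913), (2)·(-2) - (-2.7913)·(-1), (-2.7913)·(-2.7913) - (-2)·(-2)) ≈ (7.5826, -6.7913, 3.7913).
  Let u = (7.5826, -6.7913, 3.7913).
  ||u|| = √((7.5826)² + (-6.7913)² + (3.7913)²) = √(117.9909) ≈ 10.8624,  v_1 = u/||u|| ≈ (0.6981, -0.6252, 0.349) (||v_1|| = 1).

λ_1 = 10.7913,  λ_2 = 6.2087,  λ_3 = 4;  v_1 ≈ (0.6981, -0.6252, 0.349)


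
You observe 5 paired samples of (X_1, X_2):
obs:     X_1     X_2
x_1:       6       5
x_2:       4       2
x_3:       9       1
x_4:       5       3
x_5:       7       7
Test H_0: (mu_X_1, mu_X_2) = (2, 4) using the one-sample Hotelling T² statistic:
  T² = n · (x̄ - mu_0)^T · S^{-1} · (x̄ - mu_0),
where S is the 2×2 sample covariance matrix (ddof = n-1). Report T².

Step 1 — sample mean vector:
  mean(X_1) = (6 + 4 + 9 + 5 + 7) / 5 = 31/5 = 6.2
  mean(X_2) = (5 + 2 + 1 + 3 + 7) / 5 = 18/5 = 3.6
  x̄ = (6.2, 3.6),  deviation x̄ - mu_0 = (6.2, 3.6) - (2, 4) = (4.2, -0.4).

Step 2 — sample covariance matrix, S[i,j] = (1/(n-1)) · Σ_k (x_{k,i} - mean_i) · (x_{k,j} - mean_j), divisor n-1 = 4:
  S[X_1,X_1] = ((-0.2)·(-0.2) + (-2.2)·(-2.2) + (2.8)·(2.8) + (-1.2)·(-1.2) + (0.8)·(0.8)) / 4 = 14.8/4 = 3.7
  S[X_1,X_2] = ((-0.2)·(1.4) + (-2.2)·(-1.6) + (2.8)·(-2.6) + (-1.2)·(-0.6) + (0.8)·(3.4)) / 4 = -0.6/4 = -0.15
  S[X_2,X_2] = ((1.4)·(1.4) + (-1.6)·(-1.6) + (-2.6)·(-2.6) + (-0.6)·(-0.6) + (3.4)·(3.4)) / 4 = 23.2/4 = 5.8
  S = [[3.7, -0.15],
 [-0.15, 5.8]].

Step 3 — invert S. det(S) = 3.7·5.8 - (-0.15)² = 21.4375.
  S^{-1} = (1/det) · [[d, -b], [-b, a]] = [[0.2706, 0.007],
 [0.007, 0.1726]].

Step 4 — quadratic form (x̄ - mu_0)^T · S^{-1} · (x̄ - mu_0):
  S^{-1} · (x̄ - mu_0) = (1.1335, -0.0397),
  (x̄ - mu_0)^T · [...] = (4.2)·(1.1335) + (-0.4)·(-0.0397) = 4.7767.

Step 5 — scale by n: T² = 5 · 4.7767 = 23.8834.

T² ≈ 23.8834


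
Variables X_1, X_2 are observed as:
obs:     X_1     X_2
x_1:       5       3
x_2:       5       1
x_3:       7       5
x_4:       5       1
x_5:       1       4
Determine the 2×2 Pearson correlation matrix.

Step 1 — column means:
  mean(X_1) = (5 + 5 + 7 + 5 + 1) / 5 = 23/5 = 4.6
  mean(X_2) = (3 + 1 + 5 + 1 + 4) / 5 = 14/5 = 2.8

Step 2 — sample variances and covariances s[i,j] = (1/(n-1)) · Σ_k (x_{k,i} - mean_i) · (x_{k,j} - mean_j), with n-1 = 4:
  s[X_1,X_1] = ((0.4)·(0.4) + (0.4)·(0.4) + (2.4)·(2.4) + (0.4)·(0.4) + (-3.6)·(-3.6)) / 4 = 19.2/4 = 4.8
  s[X_1,X_2] = ((0.4)·(0.2) + (0.4)·(-1.8) + (2.4)·(2.2) + (0.4)·(-1.8) + (-3.6)·(1.2)) / 4 = -0.4/4 = -0.1
  s[X_2,X_2] = ((0.2)·(0.2) + (-1.8)·(-1.8) + (2.2)·(2.2) + (-1.8)·(-1.8) + (1.2)·(1.2)) / 4 = 12.8/4 = 3.2
  Sample standard deviations s_i = √(s[i,i]):
  s(X_1) = √(4.8) = 2.1909
  s(X_2) = √(3.2) = 1.7889

Step 3 — r_{ij} = s_{ij} / (s_i · s_j):
  r[X_1,X_1] = 1 (diagonal).
  r[X_1,X_2] = -0.1 / (2.1909 · 1.7889) = -0.1 / 3.9192 = -0.0255
  r[X_2,X_2] = 1 (diagonal).

R is symmetric with unit diagonal. Assembling:

R = [[1, -0.0255],
 [-0.0255, 1]]


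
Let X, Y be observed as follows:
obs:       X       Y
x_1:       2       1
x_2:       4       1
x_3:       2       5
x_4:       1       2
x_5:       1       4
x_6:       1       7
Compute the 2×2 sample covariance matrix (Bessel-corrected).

Step 1 — column means:
  mean(X) = (2 + 4 + 2 + 1 + 1 + 1) / 6 = 11/6 = 1.8333
  mean(Y) = (1 + 1 + 5 + 2 + 4 + 7) / 6 = 20/6 = 3.3333

Step 2 — sample covariance S[i,j] = (1/(n-1)) · Σ_k (x_{k,i} - mean_i) · (x_{k,j} - mean_j), with n-1 = 5.
  S[X,X] = ((0.1667)·(0.1667) + (2.1667)·(2.1667) + (0.1667)·(0.1667) + (-0.8333)·(-0.8333) + (-0.8333)·(-0.8333) + (-0.8333)·(-0.8333)) / 5 = 6.8333/5 = 1.3667
  S[X,Y] = ((0.1667)·(-2.3333) + (2.1667)·(-2.3333) + (0.1667)·(1.6667) + (-0.8333)·(-1.3333) + (-0.8333)·(0.6667) + (-0.8333)·(3.6667)) / 5 = -7.6667/5 = -1.5333
  S[Y,Y] = ((-2.3333)·(-2.3333) + (-2.3333)·(-2.3333) + (1.6667)·(1.6667) + (-1.3333)·(-1.3333) + (0.6667)·(0.6667) + (3.6667)·(3.6667)) / 5 = 29.3333/5 = 5.8667

S is symmetric (S[j,i] = S[i,j]). Assembling:

S = [[1.3667, -1.5333],
 [-1.5333, 5.8667]]


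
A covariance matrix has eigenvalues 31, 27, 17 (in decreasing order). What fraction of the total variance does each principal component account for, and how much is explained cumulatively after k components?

Step 1 — total variance = trace(Sigma) = Σ λ_i = 31 + 27 + 17 = 75.

Step 2 — fraction explained by component i = λ_i / Σ λ:
  PC1: 31/75 = 0.4133
  PC2: 27/75 = 0.36
  PC3: 17/75 = 0.2267

Step 3 — cumulative fraction after k components = (λ_1 + ... + λ_k) / Σ λ:
  k = 1: 31/75 = 0.4133
  k = 2: (31 + 27)/75 = 58/75 = 0.7733
  k = 3: (31 + 27 + 17)/75 = 75/75 = 1

Summary (fraction, with percent):

explained: PC1 0.4133 (41.33%), PC2 0.36 (36%), PC3 0.2267 (22.67%);  cumulative: 0.4133, 0.7733, 1


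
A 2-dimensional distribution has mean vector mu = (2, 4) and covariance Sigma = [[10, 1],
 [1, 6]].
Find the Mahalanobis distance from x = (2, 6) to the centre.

Step 1 — centre the observation: (x - mu) = (0, 2).

Step 2 — invert Sigma. det(Sigma) = 10·6 - (1)² = 59.
  Sigma^{-1} = (1/det) · [[d, -b], [-b, a]] = [[0.1017, -0.0169],
 [-0.0169, 0.1695]].

Step 3 — form the quadratic (x - mu)^T · Sigma^{-1} · (x - mu):
  Sigma^{-1} · (x - mu) = (-0.0339, 0.339).
  (x - mu)^T · [Sigma^{-1} · (x - mu)] = (0)·(-0.0339) + (2)·(0.339) = 0.678.

Step 4 — take square root: d = √(0.678) ≈ 0.8234.

d(x, mu) = √(0.678) ≈ 0.8234


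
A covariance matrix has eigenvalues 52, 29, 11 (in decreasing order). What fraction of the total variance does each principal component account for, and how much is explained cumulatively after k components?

Step 1 — total variance = trace(Sigma) = Σ λ_i = 52 + 29 + 11 = 92.

Step 2 — fraction explained by component i = λ_i / Σ λ:
  PC1: 52/92 = 0.5652
  PC2: 29/92 = 0.3152
  PC3: 11/92 = 0.1196

Step 3 — cumulative fraction after k components = (λ_1 + ... + λ_k) / Σ λ:
  k = 1: 52/92 = 0.5652
  k = 2: (52 + 29)/92 = 81/92 = 0.8804
  k = 3: (52 + 29 + 11)/92 = 92/92 = 1

Summary (fraction, with percent):

explained: PC1 0.5652 (56.52%), PC2 0.3152 (31.52%), PC3 0.1196 (11.96%);  cumulative: 0.5652, 0.8804, 1


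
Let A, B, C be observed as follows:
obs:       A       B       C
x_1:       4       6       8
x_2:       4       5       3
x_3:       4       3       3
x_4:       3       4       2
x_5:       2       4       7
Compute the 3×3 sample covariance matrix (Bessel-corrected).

Step 1 — column means:
  mean(A) = (4 + 4 + 4 + 3 + 2) / 5 = 17/5 = 3.4
  mean(B) = (6 + 5 + 3 + 4 + 4) / 5 = 22/5 = 4.4
  mean(C) = (8 + 3 + 3 + 2 + 7) / 5 = 23/5 = 4.6

Step 2 — sample covariance S[i,j] = (1/(n-1)) · Σ_k (x_{k,i} - mean_i) · (x_{k,j} - mean_j), with n-1 = 4.
  S[A,A] = ((0.6)·(0.6) + (0.6)·(0.6) + (0.6)·(0.6) + (-0.4)·(-0.4) + (-1.4)·(-1.4)) / 4 = 3.2/4 = 0.8
  S[A,B] = ((0.6)·(1.6) + (0.6)·(0.6) + (0.6)·(-1.4) + (-0.4)·(-0.4) + (-1.4)·(-0.4)) / 4 = 1.2/4 = 0.3
  S[A,C] = ((0.6)·(3.4) + (0.6)·(-1.6) + (0.6)·(-1.6) + (-0.4)·(-2.6) + (-1.4)·(2.4)) / 4 = -2.2/4 = -0.55
  S[B,B] = ((1.6)·(1.6) + (0.6)·(0.6) + (-1.4)·(-1.4) + (-0.4)·(-0.4) + (-0.4)·(-0.4)) / 4 = 5.2/4 = 1.3
  S[B,C] = ((1.6)·(3.4) + (0.6)·(-1.6) + (-1.4)·(-1.6) + (-0.4)·(-2.6) + (-0.4)·(2.4)) / 4 = 6.8/4 = 1.7
  S[C,C] = ((3.4)·(3.4) + (-1.6)·(-1.6) + (-1.6)·(-1.6) + (-2.6)·(-2.6) + (2.4)·(2.4)) / 4 = 29.2/4 = 7.3

S is symmetric (S[j,i] = S[i,j]). Assembling:

S = [[0.8, 0.3, -0.55],
 [0.3, 1.3, 1.7],
 [-0.55, 1.7, 7.3]]


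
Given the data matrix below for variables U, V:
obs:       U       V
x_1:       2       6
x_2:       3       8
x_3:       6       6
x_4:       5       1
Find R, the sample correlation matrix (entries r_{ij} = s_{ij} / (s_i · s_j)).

Step 1 — column means:
  mean(U) = (2 + 3 + 6 + 5) / 4 = 16/4 = 4
  mean(V) = (6 + 8 + 6 + 1) / 4 = 21/4 = 5.25

Step 2 — sample variances and covariances s[i,j] = (1/(n-1)) · Σ_k (x_{k,i} - mean_i) · (x_{k,j} - mean_j), with n-1 = 3:
  s[U,U] = ((-2)·(-2) + (-1)·(-1) + (2)·(2) + (1)·(1)) / 3 = 10/3 = 3.3333
  s[U,V] = ((-2)·(0.75) + (-1)·(2.75) + (2)·(0.75) + (1)·(-4.25)) / 3 = -7/3 = -2.3333
  s[V,V] = ((0.75)·(0.75) + (2.75)·(2.75) + (0.75)·(0.75) + (-4.25)·(-4.25)) / 3 = 26.75/3 = 8.9167
  Sample standard deviations s_i = √(s[i,i]):
  s(U) = √(3.3333) = 1.8257
  s(V) = √(8.9167) = 2.9861

Step 3 — r_{ij} = s_{ij} / (s_i · s_j):
  r[U,U] = 1 (diagonal).
  r[U,V] = -2.3333 / (1.8257 · 2.9861) = -2.3333 / 5.4518 = -0.428
  r[V,V] = 1 (diagonal).

R is symmetric with unit diagonal. Assembling:

R = [[1, -0.428],
 [-0.428, 1]]


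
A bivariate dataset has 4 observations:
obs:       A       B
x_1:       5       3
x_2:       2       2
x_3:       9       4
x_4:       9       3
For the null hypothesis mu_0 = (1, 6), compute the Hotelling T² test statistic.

Step 1 — sample mean vector:
  mean(A) = (5 + 2 + 9 + 9) / 4 = 25/4 = 6.25
  mean(B) = (3 + 2 + 4 + 3) / 4 = 12/4 = 3
  x̄ = (6.25, 3),  deviation x̄ - mu_0 = (6.25, 3) - (1, 6) = (5.25, -3).

Step 2 — sample covariance matrix, S[i,j] = (1/(n-1)) · Σ_k (x_{k,i} - mean_i) · (x_{k,j} - mean_j), divisor n-1 = 3:
  S[A,A] = ((-1.25)·(-1.25) + (-4.25)·(-4.25) + (2.75)·(2.75) + (2.75)·(2.75)) / 3 = 34.75/3 = 11.5833
  S[A,B] = ((-1.25)·(0) + (-4.25)·(-1) + (2.75)·(1) + (2.75)·(0)) / 3 = 7/3 = 2.3333
  S[B,B] = ((0)·(0) + (-1)·(-1) + (1)·(1) + (0)·(0)) / 3 = 2/3 = 0.6667
  S = [[11.5833, 2.3333],
 [2.3333, 0.6667]].

Step 3 — invert S. det(S) = 11.5833·0.6667 - (2.3333)² = 2.2778.
  S^{-1} = (1/det) · [[d, -b], [-b, a]] = [[0.2927, -1.0244],
 [-1.0244, 5.0854]].

Step 4 — quadratic form (x̄ - mu_0)^T · S^{-1} · (x̄ - mu_0):
  S^{-1} · (x̄ - mu_0) = (4.6098, -20.6341),
  (x̄ - mu_0)^T · [...] = (5.25)·(4.6098) + (-3)·(-20.6341) = 86.1037.

Step 5 — scale by n: T² = 4 · 86.1037 = 344.4146.

T² ≈ 344.4146


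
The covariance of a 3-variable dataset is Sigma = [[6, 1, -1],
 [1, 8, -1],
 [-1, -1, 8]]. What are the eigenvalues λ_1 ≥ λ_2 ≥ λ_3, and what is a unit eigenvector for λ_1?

Step 1 — characteristic polynomial p(λ) = det(λI - Sigma) = λ³ - tr·λ² + c_1·λ - det, where tr = trace, c_1 = sum of the principal 2×2 minors, det = det(Sigma):
  tr = 6 + 8 + 8 = 22,
  c_1 = (6·8 - (1)²) + (6·8 - (-1)²) + (8·8 - (-1)²) = 47 + 47 + 63 = 157,
  det = 6·(8·8 - (-1)²) - (1)·((1)·8 - (-1)·(-1)) + (-1)·((1)·(-1) - 8·(-1)) = 6·(63) - (1)·(7) + (-1)·(7) = 364.
  So p(λ) = λ³ - 22λ² + 157λ - 364.
Step 2 — look for an integer root (rational root theorem: any rational root is an integer divisor of 364). Testing λ = 7:
  p(7) = 343 - 1078 + 1099 - 364 = 0  ✓
  Dividing out (λ - 7): p(λ) = (λ - 7)(λ² - 15λ + 52).
Step 3 — remaining eigenvalues from the quadratic λ² - 15λ + 52 = 0:
  Δ = 15² - 4·52 = 225 - 208 = 17,  λ = (15 ± √17)/2 = (15 ± 4.1231)/2 ≈ 9.5616 or 5.4384.
  Sorted: λ_1 = 9.5616,  λ_2 = 7,  λ_3 = 5.4384  (check: sum = 22 = tr ✓).

Step 4 — unit eigenvector for λ_1 ≈ 9.5616: v spans the null space of (Sigma - λ_1 I), whose rows are
  r_1 = (-3.5616, 1, -1),  r_2 = (1, -1.5616, -1),  r_3 = (-1, -1, -1.5616).
  v is orthogonal to every row, so take v ∝ r_1 × r_2 = ((1)·(-1) - (-1)·(-1.5616), (-1)·(1) - (-3.5616)·(-1), (-3.5616)·(-1.5616) - (1)·(1)) ≈ (-2.5616, -4.5616, 4.5616).
  Rescale (multiply by -1 so the first nonzero entry is positive): u = (2.5616, 4.5616, -4.5616).
  ||u|| = √((2.5616)² + (4.5616)² + (-4.5616)²) = √(48.1771) ≈ 6.941,  v_1 = u/||u|| ≈ (0.369, 0.6572, -0.6572) (||v_1|| = 1).

λ_1 = 9.5616,  λ_2 = 7,  λ_3 = 5.4384;  v_1 ≈ (0.369, 0.6572, -0.6572)


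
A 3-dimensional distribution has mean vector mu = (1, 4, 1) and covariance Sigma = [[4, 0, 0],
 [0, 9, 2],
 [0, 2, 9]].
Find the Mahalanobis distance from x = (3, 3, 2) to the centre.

Step 1 — centre the observation: (x - mu) = (2, -1, 1).

Step 2 — invert Sigma (cofactor / det for 3×3, or solve directly):
  Sigma^{-1} = [[0.25, 0, 0],
 [0, 0.1169, -0.026],
 [0, -0.026, 0.1169]].

Step 3 — form the quadratic (x - mu)^T · Sigma^{-1} · (x - mu):
  Sigma^{-1} · (x - mu) = (0.5, -0.1429, 0.1429).
  (x - mu)^T · [Sigma^{-1} · (x - mu)] = (2)·(0.5) + (-1)·(-0.1429) + (1)·(0.1429) = 1.2857.

Step 4 — take square root: d = √(1.2857) ≈ 1.1339.

d(x, mu) = √(1.2857) ≈ 1.1339


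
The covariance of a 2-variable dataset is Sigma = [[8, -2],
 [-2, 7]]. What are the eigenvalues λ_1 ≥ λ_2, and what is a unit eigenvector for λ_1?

Step 1 — characteristic polynomial of 2×2 Sigma:
  det(Sigma - λI) = λ² - trace · λ + det = 0.
  trace = 8 + 7 = 15, det = 8·7 - (-2)² = 52.
Step 2 — discriminant:
  Δ = trace² - 4·det = 225 - 208 = 17.
Step 3 — eigenvalues:
  λ = (trace ± √Δ)/2 = (15 ± 4.1231)/2,
  λ_1 = 9.5616,  λ_2 = 5.4384.

Step 4 — unit eigenvector for λ_1: solve (Sigma - λ_1 I)v = 0. First row:
  (8 - 9.5616)·v_x + (-2)·v_y = 0, i.e. (-1.5616)·v_x + (-2)·v_y = 0,
  so v ∝ (b, λ_1 - a) = (-2, 1.5616); multiply by -1 so the first entry is positive: u = (2, -1.5616).
  ||u|| = √((2)² + (-1.5616)²) = √(6.4384) ≈ 2.5374,
  v_1 = u/||u|| ≈ (0.7882, -0.6154) (||v_1|| = 1).

λ_1 = 9.5616,  λ_2 = 5.4384;  v_1 ≈ (0.7882, -0.6154)


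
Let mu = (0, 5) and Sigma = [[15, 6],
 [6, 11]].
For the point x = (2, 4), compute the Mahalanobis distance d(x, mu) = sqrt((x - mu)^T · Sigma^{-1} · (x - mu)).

Step 1 — centre the observation: (x - mu) = (2, -1).

Step 2 — invert Sigma. det(Sigma) = 15·11 - (6)² = 129.
  Sigma^{-1} = (1/det) · [[d, -b], [-b, a]] = [[0.0853, -0.0465],
 [-0.0465, 0.1163]].

Step 3 — form the quadratic (x - mu)^T · Sigma^{-1} · (x - mu):
  Sigma^{-1} · (x - mu) = (0.2171, -0.2093).
  (x - mu)^T · [Sigma^{-1} · (x - mu)] = (2)·(0.2171) + (-1)·(-0.2093) = 0.6434.

Step 4 — take square root: d = √(0.6434) ≈ 0.8021.

d(x, mu) = √(0.6434) ≈ 0.8021


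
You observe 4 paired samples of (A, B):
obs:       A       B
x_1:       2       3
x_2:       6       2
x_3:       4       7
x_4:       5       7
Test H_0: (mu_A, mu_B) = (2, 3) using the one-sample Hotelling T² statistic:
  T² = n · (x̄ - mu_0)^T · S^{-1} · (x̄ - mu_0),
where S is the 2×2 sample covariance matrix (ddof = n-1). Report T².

Step 1 — sample mean vector:
  mean(A) = (2 + 6 + 4 + 5) / 4 = 17/4 = 4.25
  mean(B) = (3 + 2 + 7 + 7) / 4 = 19/4 = 4.75
  x̄ = (4.25, 4.75),  deviation x̄ - mu_0 = (4.25, 4.75) - (2, 3) = (2.25, 1.75).

Step 2 — sample covariance matrix, S[i,j] = (1/(n-1)) · Σ_k (x_{k,i} - mean_i) · (x_{k,j} - mean_j), divisor n-1 = 3:
  S[A,A] = ((-2.25)·(-2.25) + (1.75)·(1.75) + (-0.25)·(-0.25) + (0.75)·(0.75)) / 3 = 8.75/3 = 2.9167
  S[A,B] = ((-2.25)·(-1.75) + (1.75)·(-2.75) + (-0.25)·(2.25) + (0.75)·(2.25)) / 3 = 0.25/3 = 0.0833
  S[B,B] = ((-1.75)·(-1.75) + (-2.75)·(-2.75) + (2.25)·(2.25) + (2.25)·(2.25)) / 3 = 20.75/3 = 6.9167
  S = [[2.9167, 0.0833],
 [0.0833, 6.9167]].

Step 3 — invert S. det(S) = 2.9167·6.9167 - (0.0833)² = 20.1667.
  S^{-1} = (1/det) · [[d, -b], [-b, a]] = [[0.343, -0.0041],
 [-0.0041, 0.1446]].

Step 4 — quadratic form (x̄ - mu_0)^T · S^{-1} · (x̄ - mu_0):
  S^{-1} · (x̄ - mu_0) = (0.7645, 0.2438),
  (x̄ - mu_0)^T · [...] = (2.25)·(0.7645) + (1.75)·(0.2438) = 2.1467.

Step 5 — scale by n: T² = 4 · 2.1467 = 8.5868.

T² ≈ 8.5868


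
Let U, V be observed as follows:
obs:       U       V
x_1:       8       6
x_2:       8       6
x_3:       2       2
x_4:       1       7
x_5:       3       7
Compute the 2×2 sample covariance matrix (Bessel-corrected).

Step 1 — column means:
  mean(U) = (8 + 8 + 2 + 1 + 3) / 5 = 22/5 = 4.4
  mean(V) = (6 + 6 + 2 + 7 + 7) / 5 = 28/5 = 5.6

Step 2 — sample covariance S[i,j] = (1/(n-1)) · Σ_k (x_{k,i} - mean_i) · (x_{k,j} - mean_j), with n-1 = 4.
  S[U,U] = ((3.6)·(3.6) + (3.6)·(3.6) + (-2.4)·(-2.4) + (-3.4)·(-3.4) + (-1.4)·(-1.4)) / 4 = 45.2/4 = 11.3
  S[U,V] = ((3.6)·(0.4) + (3.6)·(0.4) + (-2.4)·(-3.6) + (-3.4)·(1.4) + (-1.4)·(1.4)) / 4 = 4.8/4 = 1.2
  S[V,V] = ((0.4)·(0.4) + (0.4)·(0.4) + (-3.6)·(-3.6) + (1.4)·(1.4) + (1.4)·(1.4)) / 4 = 17.2/4 = 4.3

S is symmetric (S[j,i] = S[i,j]). Assembling:

S = [[11.3, 1.2],
 [1.2, 4.3]]


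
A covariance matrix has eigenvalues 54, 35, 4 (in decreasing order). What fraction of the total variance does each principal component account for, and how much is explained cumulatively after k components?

Step 1 — total variance = trace(Sigma) = Σ λ_i = 54 + 35 + 4 = 93.

Step 2 — fraction explained by component i = λ_i / Σ λ:
  PC1: 54/93 = 0.5806
  PC2: 35/93 = 0.3763
  PC3: 4/93 = 0.043

Step 3 — cumulative fraction after k components = (λ_1 + ... + λ_k) / Σ λ:
  k = 1: 54/93 = 0.5806
  k = 2: (54 + 35)/93 = 89/93 = 0.957
  k = 3: (54 + 35 + 4)/93 = 93/93 = 1

Summary (fraction, with percent):

explained: PC1 0.5806 (58.06%), PC2 0.3763 (37.63%), PC3 0.043 (4.3%);  cumulative: 0.5806, 0.957, 1


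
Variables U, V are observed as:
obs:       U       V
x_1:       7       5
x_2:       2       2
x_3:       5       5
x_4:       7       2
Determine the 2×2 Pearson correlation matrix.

Step 1 — column means:
  mean(U) = (7 + 2 + 5 + 7) / 4 = 21/4 = 5.25
  mean(V) = (5 + 2 + 5 + 2) / 4 = 14/4 = 3.5

Step 2 — sample variances and covariances s[i,j] = (1/(n-1)) · Σ_k (x_{k,i} - mean_i) · (x_{k,j} - mean_j), with n-1 = 3:
  s[U,U] = ((1.75)·(1.75) + (-3.25)·(-3.25) + (-0.25)·(-0.25) + (1.75)·(1.75)) / 3 = 16.75/3 = 5.5833
  s[U,V] = ((1.75)·(1.5) + (-3.25)·(-1.5) + (-0.25)·(1.5) + (1.75)·(-1.5)) / 3 = 4.5/3 = 1.5
  s[V,V] = ((1.5)·(1.5) + (-1.5)·(-1.5) + (1.5)·(1.5) + (-1.5)·(-1.5)) / 3 = 9/3 = 3
  Sample standard deviations s_i = √(s[i,i]):
  s(U) = √(5.5833) = 2.3629
  s(V) = √(3) = 1.7321

Step 3 — r_{ij} = s_{ij} / (s_i · s_j):
  r[U,U] = 1 (diagonal).
  r[U,V] = 1.5 / (2.3629 · 1.7321) = 1.5 / 4.0927 = 0.3665
  r[V,V] = 1 (diagonal).

R is symmetric with unit diagonal. Assembling:

R = [[1, 0.3665],
 [0.3665, 1]]


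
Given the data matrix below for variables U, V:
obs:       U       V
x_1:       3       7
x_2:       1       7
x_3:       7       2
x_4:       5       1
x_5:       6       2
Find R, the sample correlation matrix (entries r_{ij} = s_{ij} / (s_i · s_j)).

Step 1 — column means:
  mean(U) = (3 + 1 + 7 + 5 + 6) / 5 = 22/5 = 4.4
  mean(V) = (7 + 7 + 2 + 1 + 2) / 5 = 19/5 = 3.8

Step 2 — sample variances and covariances s[i,j] = (1/(n-1)) · Σ_k (x_{k,i} - mean_i) · (x_{k,j} - mean_j), with n-1 = 4:
  s[U,U] = ((-1.4)·(-1.4) + (-3.4)·(-3.4) + (2.6)·(2.6) + (0.6)·(0.6) + (1.6)·(1.6)) / 4 = 23.2/4 = 5.8
  s[U,V] = ((-1.4)·(3.2) + (-3.4)·(3.2) + (2.6)·(-1.8) + (0.6)·(-2.8) + (1.6)·(-1.8)) / 4 = -24.6/4 = -6.15
  s[V,V] = ((3.2)·(3.2) + (3.2)·(3.2) + (-1.8)·(-1.8) + (-2.8)·(-2.8) + (-1.8)·(-1.8)) / 4 = 34.8/4 = 8.7
  Sample standard deviations s_i = √(s[i,i]):
  s(U) = √(5.8) = 2.4083
  s(V) = √(8.7) = 2.9496

Step 3 — r_{ij} = s_{ij} / (s_i · s_j):
  r[U,U] = 1 (diagonal).
  r[U,V] = -6.15 / (2.4083 · 2.9496) = -6.15 / 7.1035 = -0.8658
  r[V,V] = 1 (diagonal).

R is symmetric with unit diagonal. Assembling:

R = [[1, -0.8658],
 [-0.8658, 1]]


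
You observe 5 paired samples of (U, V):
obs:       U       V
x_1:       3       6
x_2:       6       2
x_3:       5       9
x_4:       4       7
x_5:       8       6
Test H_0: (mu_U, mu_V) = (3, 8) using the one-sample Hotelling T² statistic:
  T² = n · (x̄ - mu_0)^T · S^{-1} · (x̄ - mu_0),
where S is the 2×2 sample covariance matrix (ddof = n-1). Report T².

Step 1 — sample mean vector:
  mean(U) = (3 + 6 + 5 + 4 + 8) / 5 = 26/5 = 5.2
  mean(V) = (6 + 2 + 9 + 7 + 6) / 5 = 30/5 = 6
  x̄ = (5.2, 6),  deviation x̄ - mu_0 = (5.2, 6) - (3, 8) = (2.2, -2).

Step 2 — sample covariance matrix, S[i,j] = (1/(n-1)) · Σ_k (x_{k,i} - mean_i) · (x_{k,j} - mean_j), divisor n-1 = 4:
  S[U,U] = ((-2.2)·(-2.2) + (0.8)·(0.8) + (-0.2)·(-0.2) + (-1.2)·(-1.2) + (2.8)·(2.8)) / 4 = 14.8/4 = 3.7
  S[U,V] = ((-2.2)·(0) + (0.8)·(-4) + (-0.2)·(3) + (-1.2)·(1) + (2.8)·(0)) / 4 = -5/4 = -1.25
  S[V,V] = ((0)·(0) + (-4)·(-4) + (3)·(3) + (1)·(1) + (0)·(0)) / 4 = 26/4 = 6.5
  S = [[3.7, -1.25],
 [-1.25, 6.5]].

Step 3 — invert S. det(S) = 3.7·6.5 - (-1.25)² = 22.4875.
  S^{-1} = (1/det) · [[d, -b], [-b, a]] = [[0.289, 0.0556],
 [0.0556, 0.1645]].

Step 4 — quadratic form (x̄ - mu_0)^T · S^{-1} · (x̄ - mu_0):
  S^{-1} · (x̄ - mu_0) = (0.5247, -0.2068),
  (x̄ - mu_0)^T · [...] = (2.2)·(0.5247) + (-2)·(-0.2068) = 1.568.

Step 5 — scale by n: T² = 5 · 1.568 = 7.8399.

T² ≈ 7.8399


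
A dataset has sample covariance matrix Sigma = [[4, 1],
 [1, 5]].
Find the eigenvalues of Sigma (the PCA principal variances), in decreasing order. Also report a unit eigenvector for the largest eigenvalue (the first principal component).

Step 1 — characteristic polynomial of 2×2 Sigma:
  det(Sigma - λI) = λ² - trace · λ + det = 0.
  trace = 4 + 5 = 9, det = 4·5 - (1)² = 19.
Step 2 — discriminant:
  Δ = trace² - 4·det = 81 - 76 = 5.
Step 3 — eigenvalues:
  λ = (trace ± √Δ)/2 = (9 ± 2.2361)/2,
  λ_1 = 5.618,  λ_2 = 3.382.

Step 4 — unit eigenvector for λ_1: solve (Sigma - λ_1 I)v = 0. First row:
  (4 - 5.618)·v_x + (1)·v_y = 0, i.e. (-1.618)·v_x + (1)·v_y = 0,
  so v ∝ (b, λ_1 - a) = (1, 1.618) = u.
  ||u|| = √((1)² + (1.618)²) = √(3.618) ≈ 1.9021,
  v_1 = u/||u|| ≈ (0.5257, 0.8507) (||v_1|| = 1).

λ_1 = 5.618,  λ_2 = 3.382;  v_1 ≈ (0.5257, 0.8507)


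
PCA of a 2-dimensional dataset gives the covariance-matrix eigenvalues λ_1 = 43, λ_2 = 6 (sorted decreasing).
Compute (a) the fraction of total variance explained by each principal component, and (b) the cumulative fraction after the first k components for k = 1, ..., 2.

Step 1 — total variance = trace(Sigma) = Σ λ_i = 43 + 6 = 49.

Step 2 — fraction explained by component i = λ_i / Σ λ:
  PC1: 43/49 = 0.8776
  PC2: 6/49 = 0.1224

Step 3 — cumulative fraction after k components = (λ_1 + ... + λ_k) / Σ λ:
  k = 1: 43/49 = 0.8776
  k = 2: (43 + 6)/49 = 49/49 = 1

Summary (fraction, with percent):

explained: PC1 0.8776 (87.76%), PC2 0.1224 (12.24%);  cumulative: 0.8776, 1


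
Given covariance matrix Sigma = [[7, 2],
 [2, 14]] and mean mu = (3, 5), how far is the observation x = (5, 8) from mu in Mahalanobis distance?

Step 1 — centre the observation: (x - mu) = (2, 3).

Step 2 — invert Sigma. det(Sigma) = 7·14 - (2)² = 94.
  Sigma^{-1} = (1/det) · [[d, -b], [-b, a]] = [[0.1489, -0.0213],
 [-0.0213, 0.0745]].

Step 3 — form the quadratic (x - mu)^T · Sigma^{-1} · (x - mu):
  Sigma^{-1} · (x - mu) = (0.234, 0.1809).
  (x - mu)^T · [Sigma^{-1} · (x - mu)] = (2)·(0.234) + (3)·(0.1809) = 1.0106.

Step 4 — take square root: d = √(1.0106) ≈ 1.0053.

d(x, mu) = √(1.0106) ≈ 1.0053


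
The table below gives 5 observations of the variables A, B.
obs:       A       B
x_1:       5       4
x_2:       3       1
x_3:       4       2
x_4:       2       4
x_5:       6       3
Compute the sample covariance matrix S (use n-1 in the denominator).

Step 1 — column means:
  mean(A) = (5 + 3 + 4 + 2 + 6) / 5 = 20/5 = 4
  mean(B) = (4 + 1 + 2 + 4 + 3) / 5 = 14/5 = 2.8

Step 2 — sample covariance S[i,j] = (1/(n-1)) · Σ_k (x_{k,i} - mean_i) · (x_{k,j} - mean_j), with n-1 = 4.
  S[A,A] = ((1)·(1) + (-1)·(-1) + (0)·(0) + (-2)·(-2) + (2)·(2)) / 4 = 10/4 = 2.5
  S[A,B] = ((1)·(1.2) + (-1)·(-1.8) + (0)·(-0.8) + (-2)·(1.2) + (2)·(0.2)) / 4 = 1/4 = 0.25
  S[B,B] = ((1.2)·(1.2) + (-1.8)·(-1.8) + (-0.8)·(-0.8) + (1.2)·(1.2) + (0.2)·(0.2)) / 4 = 6.8/4 = 1.7

S is symmetric (S[j,i] = S[i,j]). Assembling:

S = [[2.5, 0.25],
 [0.25, 1.7]]


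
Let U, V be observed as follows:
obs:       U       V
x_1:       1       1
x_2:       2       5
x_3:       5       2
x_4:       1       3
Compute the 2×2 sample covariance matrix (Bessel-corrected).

Step 1 — column means:
  mean(U) = (1 + 2 + 5 + 1) / 4 = 9/4 = 2.25
  mean(V) = (1 + 5 + 2 + 3) / 4 = 11/4 = 2.75

Step 2 — sample covariance S[i,j] = (1/(n-1)) · Σ_k (x_{k,i} - mean_i) · (x_{k,j} - mean_j), with n-1 = 3.
  S[U,U] = ((-1.25)·(-1.25) + (-0.25)·(-0.25) + (2.75)·(2.75) + (-1.25)·(-1.25)) / 3 = 10.75/3 = 3.5833
  S[U,V] = ((-1.25)·(-1.75) + (-0.25)·(2.25) + (2.75)·(-0.75) + (-1.25)·(0.25)) / 3 = -0.75/3 = -0.25
  S[V,V] = ((-1.75)·(-1.75) + (2.25)·(2.25) + (-0.75)·(-0.75) + (0.25)·(0.25)) / 3 = 8.75/3 = 2.9167

S is symmetric (S[j,i] = S[i,j]). Assembling:

S = [[3.5833, -0.25],
 [-0.25, 2.9167]]


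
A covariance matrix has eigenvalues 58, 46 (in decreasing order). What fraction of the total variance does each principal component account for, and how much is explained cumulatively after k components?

Step 1 — total variance = trace(Sigma) = Σ λ_i = 58 + 46 = 104.

Step 2 — fraction explained by component i = λ_i / Σ λ:
  PC1: 58/104 = 0.5577
  PC2: 46/104 = 0.4423

Step 3 — cumulative fraction after k components = (λ_1 + ... + λ_k) / Σ λ:
  k = 1: 58/104 = 0.5577
  k = 2: (58 + 46)/104 = 104/104 = 1

Summary (fraction, with percent):

explained: PC1 0.5577 (55.77%), PC2 0.4423 (44.23%);  cumulative: 0.5577, 1


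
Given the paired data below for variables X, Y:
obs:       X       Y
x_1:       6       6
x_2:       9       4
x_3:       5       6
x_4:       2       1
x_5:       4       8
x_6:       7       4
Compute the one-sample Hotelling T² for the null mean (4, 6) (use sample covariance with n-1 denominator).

Step 1 — sample mean vector:
  mean(X) = (6 + 9 + 5 + 2 + 4 + 7) / 6 = 33/6 = 5.5
  mean(Y) = (6 + 4 + 6 + 1 + 8 + 4) / 6 = 29/6 = 4.8333
  x̄ = (5.5, 4.8333),  deviation x̄ - mu_0 = (5.5, 4.8333) - (4, 6) = (1.5, -1.1667).

Step 2 — sample covariance matrix, S[i,j] = (1/(n-1)) · Σ_k (x_{k,i} - mean_i) · (x_{k,j} - mean_j), divisor n-1 = 5:
  S[X,X] = ((0.5)·(0.5) + (3.5)·(3.5) + (-0.5)·(-0.5) + (-3.5)·(-3.5) + (-1.5)·(-1.5) + (1.5)·(1.5)) / 5 = 29.5/5 = 5.9
  S[X,Y] = ((0.5)·(1.1667) + (3.5)·(-0.8333) + (-0.5)·(1.1667) + (-3.5)·(-3.8333) + (-1.5)·(3.1667) + (1.5)·(-0.8333)) / 5 = 4.5/5 = 0.9
  S[Y,Y] = ((1.1667)·(1.1667) + (-0.8333)·(-0.8333) + (1.1667)·(1.1667) + (-3.8333)·(-3.8333) + (3.1667)·(3.1667) + (-0.8333)·(-0.8333)) / 5 = 28.8333/5 = 5.7667
  S = [[5.9, 0.9],
 [0.9, 5.7667]].

Step 3 — invert S. det(S) = 5.9·5.7667 - (0.9)² = 33.2133.
  S^{-1} = (1/det) · [[d, -b], [-b, a]] = [[0.1736, -0.0271],
 [-0.0271, 0.1776]].

Step 4 — quadratic form (x̄ - mu_0)^T · S^{-1} · (x̄ - mu_0):
  S^{-1} · (x̄ - mu_0) = (0.2921, -0.2479),
  (x̄ - mu_0)^T · [...] = (1.5)·(0.2921) + (-1.1667)·(-0.2479) = 0.7273.

Step 5 — scale by n: T² = 6 · 0.7273 = 4.3637.

T² ≈ 4.3637


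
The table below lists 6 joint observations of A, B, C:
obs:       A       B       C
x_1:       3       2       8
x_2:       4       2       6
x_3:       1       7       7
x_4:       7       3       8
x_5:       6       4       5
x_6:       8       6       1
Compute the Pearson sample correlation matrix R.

Step 1 — column means:
  mean(A) = (3 + 4 + 1 + 7 + 6 + 8) / 6 = 29/6 = 4.8333
  mean(B) = (2 + 2 + 7 + 3 + 4 + 6) / 6 = 24/6 = 4
  mean(C) = (8 + 6 + 7 + 8 + 5 + 1) / 6 = 35/6 = 5.8333

Step 2 — sample variances and covariances s[i,j] = (1/(n-1)) · Σ_k (x_{k,i} - mean_i) · (x_{k,j} - mean_j), with n-1 = 5:
  s[A,A] = ((-1.8333)·(-1.8333) + (-0.8333)·(-0.8333) + (-3.8333)·(-3.8333) + (2.1667)·(2.1667) + (1.1667)·(1.1667) + (3.1667)·(3.1667)) / 5 = 34.8333/5 = 6.9667
  s[A,B] = ((-1.8333)·(-2) + (-0.8333)·(-2) + (-3.8333)·(3) + (2.1667)·(-1) + (1.1667)·(0) + (3.1667)·(2)) / 5 = -2/5 = -0.4
  s[A,C] = ((-1.8333)·(2.1667) + (-0.8333)·(0.1667) + (-3.8333)·(1.1667) + (2.1667)·(2.1667) + (1.1667)·(-0.8333) + (3.1667)·(-4.8333)) / 5 = -20.1667/5 = -4.0333
  s[B,B] = ((-2)·(-2) + (-2)·(-2) + (3)·(3) + (-1)·(-1) + (0)·(0) + (2)·(2)) / 5 = 22/5 = 4.4
  s[B,C] = ((-2)·(2.1667) + (-2)·(0.1667) + (3)·(1.1667) + (-1)·(2.1667) + (0)·(-0.8333) + (2)·(-4.8333)) / 5 = -13/5 = -2.6
  s[C,C] = ((2.1667)·(2.1667) + (0.1667)·(0.1667) + (1.1667)·(1.1667) + (2.1667)·(2.1667) + (-0.8333)·(-0.8333) + (-4.8333)·(-4.8333)) / 5 = 34.8333/5 = 6.9667
  Sample standard deviations s_i = √(s[i,i]):
  s(A) = √(6.9667) = 2.6394
  s(B) = √(4.4) = 2.0976
  s(C) = √(6.9667) = 2.6394

Step 3 — r_{ij} = s_{ij} / (s_i · s_j):
  r[A,A] = 1 (diagonal).
  r[A,B] = -0.4 / (2.6394 · 2.0976) = -0.4 / 5.5365 = -0.0722
  r[A,C] = -4.0333 / (2.6394 · 2.6394) = -4.0333 / 6.9667 = -0.5789
  r[B,B] = 1 (diagonal).
  r[B,C] = -2.6 / (2.0976 · 2.6394) = -2.6 / 5.5365 = -0.4696
  r[C,C] = 1 (diagonal).

R is symmetric with unit diagonal. Assembling:

R = [[1, -0.0722, -0.5789],
 [-0.0722, 1, -0.4696],
 [-0.5789, -0.4696, 1]]


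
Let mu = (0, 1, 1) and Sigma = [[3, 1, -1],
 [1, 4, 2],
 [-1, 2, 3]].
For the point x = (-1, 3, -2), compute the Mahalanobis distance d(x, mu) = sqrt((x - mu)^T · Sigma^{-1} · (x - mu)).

Step 1 — centre the observation: (x - mu) = (-1, 2, -3).

Step 2 — invert Sigma (cofactor / det for 3×3, or solve directly):
  Sigma^{-1} = [[0.6154, -0.3846, 0.4615],
 [-0.3846, 0.6154, -0.5385],
 [0.4615, -0.5385, 0.8462]].

Step 3 — form the quadratic (x - mu)^T · Sigma^{-1} · (x - mu):
  Sigma^{-1} · (x - mu) = (-2.7692, 3.2308, -4.0769).
  (x - mu)^T · [Sigma^{-1} · (x - mu)] = (-1)·(-2.7692) + (2)·(3.2308) + (-3)·(-4.0769) = 21.4615.

Step 4 — take square root: d = √(21.4615) ≈ 4.6327.

d(x, mu) = √(21.4615) ≈ 4.6327


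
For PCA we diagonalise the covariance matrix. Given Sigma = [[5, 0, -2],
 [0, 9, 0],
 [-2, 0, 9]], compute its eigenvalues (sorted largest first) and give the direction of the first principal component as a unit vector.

Step 1 — characteristic polynomial p(λ) = det(λI - Sigma) = λ³ - tr·λ² + c_1·λ - det, where tr = trace, c_1 = sum of the principal 2×2 minors, det = det(Sigma):
  tr = 5 + 9 + 9 = 23,
  c_1 = (5·9 - (0)²) + (5·9 - (-2)²) + (9·9 - (0)²) = 45 + 41 + 81 = 167,
  det = 5·(9·9 - (0)²) - (0)·((0)·9 - (0)·(-2)) + (-2)·((0)·(0) - 9·(-2)) = 5·(81) - (0)·(0) + (-2)·(18) = 369.
  So p(λ) = λ³ - 23λ² + 167λ - 369.
Step 2 — look for an integer root (rational root theorem: any rational root is an integer divisor of 369). Testing λ = 9:
  p(9) = 729 - 1863 + 1503 - 369 = 0  ✓
  Dividing out (λ - 9): p(λ) = (λ - 9)(λ² - 14λ + 41).
Step 3 — remaining eigenvalues from the quadratic λ² - 14λ + 41 = 0:
  Δ = 14² - 4·41 = 196 - 164 = 32,  λ = (14 ± √32)/2 = (14 ± 5.6569)/2 ≈ 9.8284 or 4.1716.
  Sorted: λ_1 = 9.8284,  λ_2 = 9,  λ_3 = 4.1716  (check: sum = 23 = tr ✓).

Step 4 — unit eigenvector for λ_1 ≈ 9.8284: v spans the null space of (Sigma - λ_1 I), whose rows are
  r_1 = (-4.8284, 0, -2),  r_2 = (0, -0.8284, 0),  r_3 = (-2, 0, -0.8284).
  v is orthogonal to every row, so take v ∝ r_1 × r_2 = ((0)·(0) - (-2)·(-0.8284), (-2)·(0) - (-4.8284)·(0), (-4.8284)·(-0.8284) - (0)·(0)) ≈ (-1.6569, 0, 4).
  Rescale (multiply by -1 so the first nonzero entry is positive): u = (1.6569, 0, -4).
  ||u|| = √((1.6569)² + (0)² + (-4)²) = √(18.7452) ≈ 4.3296,  v_1 = u/||u|| ≈ (0.3827, 0, -0.9239) (||v_1|| = 1).

λ_1 = 9.8284,  λ_2 = 9,  λ_3 = 4.1716;  v_1 ≈ (0.3827, 0, -0.9239)
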